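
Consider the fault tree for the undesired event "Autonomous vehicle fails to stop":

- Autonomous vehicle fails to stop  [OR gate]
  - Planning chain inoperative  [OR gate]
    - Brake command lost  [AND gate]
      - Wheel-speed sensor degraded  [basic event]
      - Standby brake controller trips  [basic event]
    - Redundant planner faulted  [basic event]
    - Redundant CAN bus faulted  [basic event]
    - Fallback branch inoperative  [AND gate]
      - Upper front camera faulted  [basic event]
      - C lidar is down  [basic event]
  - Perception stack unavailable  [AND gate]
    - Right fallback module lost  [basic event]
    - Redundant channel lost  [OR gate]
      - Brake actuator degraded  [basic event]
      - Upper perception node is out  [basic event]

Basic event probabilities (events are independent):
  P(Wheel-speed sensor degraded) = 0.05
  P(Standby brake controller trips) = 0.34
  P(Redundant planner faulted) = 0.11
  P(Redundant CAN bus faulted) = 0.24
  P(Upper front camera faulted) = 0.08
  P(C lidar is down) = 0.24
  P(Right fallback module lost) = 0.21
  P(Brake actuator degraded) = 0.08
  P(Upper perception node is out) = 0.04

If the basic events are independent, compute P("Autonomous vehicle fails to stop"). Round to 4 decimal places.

0.3639

P(Brake command lost) [AND] = 0.05 × 0.34 = 0.017000
P(Fallback branch inoperative) [AND] = 0.08 × 0.24 = 0.019200
P(Planning chain inoperative) [OR] = 1 − (1−0.017000) × (1−0.11) × (1−0.24) × (1−0.019200) = 0.347865
P(Redundant channel lost) [OR] = 1 − (1−0.08) × (1−0.04) = 0.116800
P(Perception stack unavailable) [AND] = 0.21 × 0.116800 = 0.024528
P(Autonomous vehicle fails to stop) [OR] = 1 − (1−0.347865) × (1−0.024528) = 0.363861
Rounded to 4 decimal places: P(Autonomous vehicle fails to stop) ≈ 0.3639.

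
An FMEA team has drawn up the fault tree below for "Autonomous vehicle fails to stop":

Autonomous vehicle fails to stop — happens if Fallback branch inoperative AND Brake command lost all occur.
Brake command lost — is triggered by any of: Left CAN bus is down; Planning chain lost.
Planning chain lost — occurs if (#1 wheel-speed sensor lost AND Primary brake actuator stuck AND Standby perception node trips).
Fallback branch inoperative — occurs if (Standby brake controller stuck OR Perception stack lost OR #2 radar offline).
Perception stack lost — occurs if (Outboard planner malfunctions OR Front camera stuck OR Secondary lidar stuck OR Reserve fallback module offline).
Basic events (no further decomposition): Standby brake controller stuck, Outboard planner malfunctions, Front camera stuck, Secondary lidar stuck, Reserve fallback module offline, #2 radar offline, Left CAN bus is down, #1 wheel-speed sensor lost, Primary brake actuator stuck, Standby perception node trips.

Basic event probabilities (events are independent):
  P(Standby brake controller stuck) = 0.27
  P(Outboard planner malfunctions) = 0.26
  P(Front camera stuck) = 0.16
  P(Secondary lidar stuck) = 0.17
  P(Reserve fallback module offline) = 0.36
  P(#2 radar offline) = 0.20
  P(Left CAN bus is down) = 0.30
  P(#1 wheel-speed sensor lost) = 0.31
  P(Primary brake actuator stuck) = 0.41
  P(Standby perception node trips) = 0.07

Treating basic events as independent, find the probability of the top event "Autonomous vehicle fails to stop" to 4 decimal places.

P(Perception stack lost) [OR] = 1 − (1−0.26) × (1−0.16) × (1−0.17) × (1−0.36) = 0.669806
P(Fallback branch inoperative) [OR] = 1 − (1−0.27) × (1−0.669806) × (1−0.20) = 0.807167
P(Planning chain lost) [AND] = 0.31 × 0.41 × 0.07 = 0.008897
P(Brake command lost) [OR] = 1 − (1−0.30) × (1−0.008897) = 0.306228
P(Autonomous vehicle fails to stop) [AND] = 0.807167 × 0.306228 = 0.247177
Rounded to 4 decimal places: P(Autonomous vehicle fails to stop) ≈ 0.2472.

0.2472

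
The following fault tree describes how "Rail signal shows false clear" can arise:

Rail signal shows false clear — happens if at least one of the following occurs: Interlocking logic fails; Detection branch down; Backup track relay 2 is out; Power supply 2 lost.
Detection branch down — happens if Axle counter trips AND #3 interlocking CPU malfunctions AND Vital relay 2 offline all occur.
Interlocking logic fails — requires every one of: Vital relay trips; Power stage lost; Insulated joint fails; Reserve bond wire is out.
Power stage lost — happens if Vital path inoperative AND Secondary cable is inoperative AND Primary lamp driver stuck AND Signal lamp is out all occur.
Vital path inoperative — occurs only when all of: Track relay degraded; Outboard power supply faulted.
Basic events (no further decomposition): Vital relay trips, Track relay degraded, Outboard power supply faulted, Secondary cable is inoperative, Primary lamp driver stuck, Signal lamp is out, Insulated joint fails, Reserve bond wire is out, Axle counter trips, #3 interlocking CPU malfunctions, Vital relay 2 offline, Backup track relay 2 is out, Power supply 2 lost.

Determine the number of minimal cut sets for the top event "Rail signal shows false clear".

4

Vital path inoperative [AND]: one cut set from each child combined → 1 × 1 = 1 cut set(s).
Power stage lost [AND]: one cut set from each child combined → 1 × 1 × 1 × 1 = 1 cut set(s).
Interlocking logic fails [AND]: one cut set from each child combined → 1 × 1 × 1 × 1 = 1 cut set(s).
Detection branch down [AND]: one cut set from each child combined → 1 × 1 × 1 = 1 cut set(s).
Rail signal shows false clear [OR]: union of children's cut sets → 4 cut set(s).
Minimal cut sets: {Insulated joint fails, Outboard power supply faulted, Primary lamp driver stuck, Reserve bond wire is out, Secondary cable is inoperative, Signal lamp is out, Track relay degraded, Vital relay trips}; {#3 interlocking CPU malfunctions, Axle counter trips, Vital relay 2 offline}; {Backup track relay 2 is out}; {Power supply 2 lost}.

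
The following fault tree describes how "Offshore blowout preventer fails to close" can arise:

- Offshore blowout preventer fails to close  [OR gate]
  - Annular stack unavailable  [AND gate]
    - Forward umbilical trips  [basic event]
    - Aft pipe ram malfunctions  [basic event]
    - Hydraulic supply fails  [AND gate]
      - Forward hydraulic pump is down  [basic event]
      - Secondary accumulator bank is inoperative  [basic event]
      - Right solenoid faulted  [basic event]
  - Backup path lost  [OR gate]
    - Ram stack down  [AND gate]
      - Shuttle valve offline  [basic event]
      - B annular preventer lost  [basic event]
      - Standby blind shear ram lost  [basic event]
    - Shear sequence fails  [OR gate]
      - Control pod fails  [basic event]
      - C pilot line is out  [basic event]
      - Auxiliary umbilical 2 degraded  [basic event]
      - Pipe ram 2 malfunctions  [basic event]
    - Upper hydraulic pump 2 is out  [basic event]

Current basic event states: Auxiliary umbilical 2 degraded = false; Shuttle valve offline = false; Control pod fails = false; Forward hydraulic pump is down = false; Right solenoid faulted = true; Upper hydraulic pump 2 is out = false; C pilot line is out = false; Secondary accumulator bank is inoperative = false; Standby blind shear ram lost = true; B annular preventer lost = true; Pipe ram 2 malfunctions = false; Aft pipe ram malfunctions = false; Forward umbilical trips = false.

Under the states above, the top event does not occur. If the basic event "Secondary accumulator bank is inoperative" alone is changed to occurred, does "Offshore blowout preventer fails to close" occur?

Counterfactual: set "Secondary accumulator bank is inoperative" to occurred.
Hydraulic supply fails [AND]: Forward hydraulic pump is down=not, Secondary accumulator bank is inoperative=occurs, Right solenoid faulted=occurs → not all inputs occur → does not occur.
Annular stack unavailable [AND]: Forward umbilical trips=not, Aft pipe ram malfunctions=not, Hydraulic supply fails=not → not all inputs occur → does not occur.
Ram stack down [AND]: Shuttle valve offline=not, B annular preventer lost=occurs, Standby blind shear ram lost=occurs → not all inputs occur → does not occur.
Shear sequence fails [OR]: Control pod fails=not, C pilot line is out=not, Auxiliary umbilical 2 degraded=not, Pipe ram 2 malfunctions=not → no input occurs → does not occur.
Backup path lost [OR]: Ram stack down=not, Shear sequence fails=not, Upper hydraulic pump 2 is out=not → no input occurs → does not occur.
Offshore blowout preventer fails to close [OR]: Annular stack unavailable=not, Backup path lost=not → no input occurs → does not occur.

No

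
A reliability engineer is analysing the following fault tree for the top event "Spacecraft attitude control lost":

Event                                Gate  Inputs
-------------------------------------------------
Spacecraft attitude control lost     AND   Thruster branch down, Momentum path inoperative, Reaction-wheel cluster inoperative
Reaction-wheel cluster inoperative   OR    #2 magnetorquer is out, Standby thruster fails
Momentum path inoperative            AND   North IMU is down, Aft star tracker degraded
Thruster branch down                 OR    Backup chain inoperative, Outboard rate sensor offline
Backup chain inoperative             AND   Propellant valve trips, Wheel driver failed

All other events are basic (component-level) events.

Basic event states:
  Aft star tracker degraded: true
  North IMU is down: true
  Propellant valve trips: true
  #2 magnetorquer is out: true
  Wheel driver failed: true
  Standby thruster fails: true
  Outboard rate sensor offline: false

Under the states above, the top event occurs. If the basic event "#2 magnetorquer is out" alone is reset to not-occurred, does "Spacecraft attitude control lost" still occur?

Yes

Counterfactual: set "#2 magnetorquer is out" to not occurred.
Backup chain inoperative [AND]: Propellant valve trips=occurs, Wheel driver failed=occurs → all inputs occur → occurs.
Thruster branch down [OR]: Backup chain inoperative=occurs, Outboard rate sensor offline=not → at least one input occurs → occurs.
Momentum path inoperative [AND]: North IMU is down=occurs, Aft star tracker degraded=occurs → all inputs occur → occurs.
Reaction-wheel cluster inoperative [OR]: #2 magnetorquer is out=not, Standby thruster fails=occurs → at least one input occurs → occurs.
Spacecraft attitude control lost [AND]: Thruster branch down=occurs, Momentum path inoperative=occurs, Reaction-wheel cluster inoperative=occurs → all inputs occur → occurs.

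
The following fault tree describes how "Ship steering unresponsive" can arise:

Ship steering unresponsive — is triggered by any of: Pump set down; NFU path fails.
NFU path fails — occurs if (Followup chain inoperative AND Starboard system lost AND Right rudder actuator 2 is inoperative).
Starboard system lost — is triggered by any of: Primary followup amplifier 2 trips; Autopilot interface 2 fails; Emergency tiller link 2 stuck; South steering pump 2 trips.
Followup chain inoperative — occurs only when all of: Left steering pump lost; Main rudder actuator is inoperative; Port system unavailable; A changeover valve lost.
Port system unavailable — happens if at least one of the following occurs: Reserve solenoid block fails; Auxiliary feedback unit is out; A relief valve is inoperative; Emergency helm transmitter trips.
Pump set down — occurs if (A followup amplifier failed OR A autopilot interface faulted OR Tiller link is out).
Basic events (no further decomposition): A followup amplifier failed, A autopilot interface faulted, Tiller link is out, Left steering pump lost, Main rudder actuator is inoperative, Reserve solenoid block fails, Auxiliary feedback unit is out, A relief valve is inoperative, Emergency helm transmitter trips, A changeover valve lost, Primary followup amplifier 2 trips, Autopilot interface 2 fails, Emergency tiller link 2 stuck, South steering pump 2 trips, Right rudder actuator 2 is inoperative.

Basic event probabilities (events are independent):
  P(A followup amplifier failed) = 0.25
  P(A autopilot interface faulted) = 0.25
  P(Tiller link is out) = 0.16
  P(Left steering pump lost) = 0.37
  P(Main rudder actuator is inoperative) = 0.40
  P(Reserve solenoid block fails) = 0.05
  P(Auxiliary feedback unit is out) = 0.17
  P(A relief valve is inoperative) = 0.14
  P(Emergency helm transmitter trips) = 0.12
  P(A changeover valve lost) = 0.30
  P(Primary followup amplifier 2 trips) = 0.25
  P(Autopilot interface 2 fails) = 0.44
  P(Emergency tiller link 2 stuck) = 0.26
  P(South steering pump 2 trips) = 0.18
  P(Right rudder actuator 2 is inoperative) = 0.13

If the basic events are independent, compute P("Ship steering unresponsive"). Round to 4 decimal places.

P(Pump set down) [OR] = 1 − (1−0.25) × (1−0.25) × (1−0.16) = 0.527500
P(Port system unavailable) [OR] = 1 − (1−0.05) × (1−0.17) × (1−0.14) × (1−0.12) = 0.403263
P(Followup chain inoperative) [AND] = 0.37 × 0.40 × 0.403263 × 0.30 = 0.017905
P(Starboard system lost) [OR] = 1 − (1−0.25) × (1−0.44) × (1−0.26) × (1−0.18) = 0.745144
P(NFU path fails) [AND] = 0.017905 × 0.745144 × 0.13 = 0.001734
P(Ship steering unresponsive) [OR] = 1 − (1−0.527500) × (1−0.001734) = 0.528319
Rounded to 4 decimal places: P(Ship steering unresponsive) ≈ 0.5283.

0.5283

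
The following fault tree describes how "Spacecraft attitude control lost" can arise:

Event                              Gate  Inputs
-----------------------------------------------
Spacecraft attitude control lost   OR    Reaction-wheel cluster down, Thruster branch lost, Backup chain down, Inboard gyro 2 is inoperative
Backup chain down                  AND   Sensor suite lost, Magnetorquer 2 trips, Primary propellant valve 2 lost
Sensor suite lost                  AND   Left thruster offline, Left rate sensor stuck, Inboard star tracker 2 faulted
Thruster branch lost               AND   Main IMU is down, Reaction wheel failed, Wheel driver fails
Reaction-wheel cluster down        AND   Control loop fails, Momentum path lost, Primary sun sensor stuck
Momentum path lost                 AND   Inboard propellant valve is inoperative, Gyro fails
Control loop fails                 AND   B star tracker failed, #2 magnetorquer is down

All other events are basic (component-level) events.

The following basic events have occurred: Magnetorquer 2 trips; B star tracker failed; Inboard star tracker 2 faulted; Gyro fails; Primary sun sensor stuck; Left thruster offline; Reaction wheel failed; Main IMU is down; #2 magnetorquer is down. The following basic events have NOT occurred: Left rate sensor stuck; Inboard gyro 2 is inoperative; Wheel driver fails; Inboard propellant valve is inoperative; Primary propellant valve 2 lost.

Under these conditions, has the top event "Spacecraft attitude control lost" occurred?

No

Control loop fails [AND]: B star tracker failed=occurs, #2 magnetorquer is down=occurs → all inputs occur → occurs.
Momentum path lost [AND]: Inboard propellant valve is inoperative=not, Gyro fails=occurs → not all inputs occur → does not occur.
Reaction-wheel cluster down [AND]: Control loop fails=occurs, Momentum path lost=not, Primary sun sensor stuck=occurs → not all inputs occur → does not occur.
Thruster branch lost [AND]: Main IMU is down=occurs, Reaction wheel failed=occurs, Wheel driver fails=not → not all inputs occur → does not occur.
Sensor suite lost [AND]: Left thruster offline=occurs, Left rate sensor stuck=not, Inboard star tracker 2 faulted=occurs → not all inputs occur → does not occur.
Backup chain down [AND]: Sensor suite lost=not, Magnetorquer 2 trips=occurs, Primary propellant valve 2 lost=not → not all inputs occur → does not occur.
Spacecraft attitude control lost [OR]: Reaction-wheel cluster down=not, Thruster branch lost=not, Backup chain down=not, Inboard gyro 2 is inoperative=not → no input occurs → does not occur.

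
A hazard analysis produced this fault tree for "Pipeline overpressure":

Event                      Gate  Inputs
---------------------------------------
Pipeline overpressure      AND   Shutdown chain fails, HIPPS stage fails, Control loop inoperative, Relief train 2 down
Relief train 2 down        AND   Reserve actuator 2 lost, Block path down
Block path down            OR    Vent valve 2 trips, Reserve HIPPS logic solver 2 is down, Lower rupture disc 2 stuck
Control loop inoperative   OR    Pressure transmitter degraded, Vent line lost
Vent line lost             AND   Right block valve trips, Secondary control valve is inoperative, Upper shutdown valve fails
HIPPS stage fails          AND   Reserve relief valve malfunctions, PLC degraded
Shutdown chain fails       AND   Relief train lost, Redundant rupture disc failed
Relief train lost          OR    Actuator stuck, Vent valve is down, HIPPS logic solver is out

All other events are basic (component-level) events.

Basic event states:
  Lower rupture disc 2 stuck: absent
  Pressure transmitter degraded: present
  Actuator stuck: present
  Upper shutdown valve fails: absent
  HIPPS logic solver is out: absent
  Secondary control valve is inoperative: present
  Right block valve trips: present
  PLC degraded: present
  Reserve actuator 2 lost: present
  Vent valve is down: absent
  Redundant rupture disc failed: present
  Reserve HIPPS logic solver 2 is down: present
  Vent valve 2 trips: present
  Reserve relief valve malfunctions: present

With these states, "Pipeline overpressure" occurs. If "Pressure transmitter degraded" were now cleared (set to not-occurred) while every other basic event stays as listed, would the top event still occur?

No

Counterfactual: set "Pressure transmitter degraded" to not occurred.
Relief train lost [OR]: Actuator stuck=occurs, Vent valve is down=not, HIPPS logic solver is out=not → at least one input occurs → occurs.
Shutdown chain fails [AND]: Relief train lost=occurs, Redundant rupture disc failed=occurs → all inputs occur → occurs.
HIPPS stage fails [AND]: Reserve relief valve malfunctions=occurs, PLC degraded=occurs → all inputs occur → occurs.
Vent line lost [AND]: Right block valve trips=occurs, Secondary control valve is inoperative=occurs, Upper shutdown valve fails=not → not all inputs occur → does not occur.
Control loop inoperative [OR]: Pressure transmitter degraded=not, Vent line lost=not → no input occurs → does not occur.
Block path down [OR]: Vent valve 2 trips=occurs, Reserve HIPPS logic solver 2 is down=occurs, Lower rupture disc 2 stuck=not → at least one input occurs → occurs.
Relief train 2 down [AND]: Reserve actuator 2 lost=occurs, Block path down=occurs → all inputs occur → occurs.
Pipeline overpressure [AND]: Shutdown chain fails=occurs, HIPPS stage fails=occurs, Control loop inoperative=not, Relief train 2 down=occurs → not all inputs occur → does not occur.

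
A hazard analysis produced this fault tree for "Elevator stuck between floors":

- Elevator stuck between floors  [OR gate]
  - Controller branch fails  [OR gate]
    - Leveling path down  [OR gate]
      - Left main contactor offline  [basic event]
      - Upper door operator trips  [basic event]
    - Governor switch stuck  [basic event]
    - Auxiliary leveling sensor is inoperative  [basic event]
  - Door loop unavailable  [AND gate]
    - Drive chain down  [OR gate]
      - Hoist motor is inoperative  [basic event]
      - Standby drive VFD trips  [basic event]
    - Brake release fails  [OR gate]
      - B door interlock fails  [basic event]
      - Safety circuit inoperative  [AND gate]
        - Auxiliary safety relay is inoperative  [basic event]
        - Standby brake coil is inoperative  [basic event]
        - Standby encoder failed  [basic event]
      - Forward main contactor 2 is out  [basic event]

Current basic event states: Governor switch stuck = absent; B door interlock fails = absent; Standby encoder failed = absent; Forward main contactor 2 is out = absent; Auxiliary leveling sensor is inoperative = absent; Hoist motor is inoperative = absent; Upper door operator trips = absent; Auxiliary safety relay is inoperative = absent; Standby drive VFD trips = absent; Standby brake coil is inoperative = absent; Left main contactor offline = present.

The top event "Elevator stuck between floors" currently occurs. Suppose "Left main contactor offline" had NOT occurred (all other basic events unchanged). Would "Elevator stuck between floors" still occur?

Counterfactual: set "Left main contactor offline" to not occurred.
Leveling path down [OR]: Left main contactor offline=not, Upper door operator trips=not → no input occurs → does not occur.
Controller branch fails [OR]: Leveling path down=not, Governor switch stuck=not, Auxiliary leveling sensor is inoperative=not → no input occurs → does not occur.
Drive chain down [OR]: Hoist motor is inoperative=not, Standby drive VFD trips=not → no input occurs → does not occur.
Safety circuit inoperative [AND]: Auxiliary safety relay is inoperative=not, Standby brake coil is inoperative=not, Standby encoder failed=not → not all inputs occur → does not occur.
Brake release fails [OR]: B door interlock fails=not, Safety circuit inoperative=not, Forward main contactor 2 is out=not → no input occurs → does not occur.
Door loop unavailable [AND]: Drive chain down=not, Brake release fails=not → not all inputs occur → does not occur.
Elevator stuck between floors [OR]: Controller branch fails=not, Door loop unavailable=not → no input occurs → does not occur.

No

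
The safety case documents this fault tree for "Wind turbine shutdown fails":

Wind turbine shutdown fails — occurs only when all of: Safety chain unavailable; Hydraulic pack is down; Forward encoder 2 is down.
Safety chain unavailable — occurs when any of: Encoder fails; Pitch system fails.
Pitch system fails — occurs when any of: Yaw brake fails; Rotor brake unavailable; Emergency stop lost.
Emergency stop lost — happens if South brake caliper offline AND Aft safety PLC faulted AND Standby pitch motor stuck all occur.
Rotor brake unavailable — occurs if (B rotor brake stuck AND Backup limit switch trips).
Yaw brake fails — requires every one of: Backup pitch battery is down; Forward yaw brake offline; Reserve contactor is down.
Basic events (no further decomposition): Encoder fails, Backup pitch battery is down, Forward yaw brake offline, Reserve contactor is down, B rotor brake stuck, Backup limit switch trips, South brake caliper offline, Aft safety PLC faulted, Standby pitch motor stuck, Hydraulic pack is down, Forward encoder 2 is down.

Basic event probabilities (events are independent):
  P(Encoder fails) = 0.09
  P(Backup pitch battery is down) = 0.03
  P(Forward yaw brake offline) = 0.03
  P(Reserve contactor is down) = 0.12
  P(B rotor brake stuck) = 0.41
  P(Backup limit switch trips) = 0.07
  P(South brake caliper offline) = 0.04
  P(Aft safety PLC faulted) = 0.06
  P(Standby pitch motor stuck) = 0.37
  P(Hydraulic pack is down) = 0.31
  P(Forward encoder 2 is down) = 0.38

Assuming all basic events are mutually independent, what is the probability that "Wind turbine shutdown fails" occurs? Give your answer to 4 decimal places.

P(Yaw brake fails) [AND] = 0.03 × 0.03 × 0.12 = 0.000108
P(Rotor brake unavailable) [AND] = 0.41 × 0.07 = 0.028700
P(Emergency stop lost) [AND] = 0.04 × 0.06 × 0.37 = 0.000888
P(Pitch system fails) [OR] = 1 − (1−0.000108) × (1−0.028700) × (1−0.000888) = 0.029667
P(Safety chain unavailable) [OR] = 1 − (1−0.09) × (1−0.029667) = 0.116997
P(Wind turbine shutdown fails) [AND] = 0.116997 × 0.31 × 0.38 = 0.013782
Rounded to 4 decimal places: P(Wind turbine shutdown fails) ≈ 0.0138.

0.0138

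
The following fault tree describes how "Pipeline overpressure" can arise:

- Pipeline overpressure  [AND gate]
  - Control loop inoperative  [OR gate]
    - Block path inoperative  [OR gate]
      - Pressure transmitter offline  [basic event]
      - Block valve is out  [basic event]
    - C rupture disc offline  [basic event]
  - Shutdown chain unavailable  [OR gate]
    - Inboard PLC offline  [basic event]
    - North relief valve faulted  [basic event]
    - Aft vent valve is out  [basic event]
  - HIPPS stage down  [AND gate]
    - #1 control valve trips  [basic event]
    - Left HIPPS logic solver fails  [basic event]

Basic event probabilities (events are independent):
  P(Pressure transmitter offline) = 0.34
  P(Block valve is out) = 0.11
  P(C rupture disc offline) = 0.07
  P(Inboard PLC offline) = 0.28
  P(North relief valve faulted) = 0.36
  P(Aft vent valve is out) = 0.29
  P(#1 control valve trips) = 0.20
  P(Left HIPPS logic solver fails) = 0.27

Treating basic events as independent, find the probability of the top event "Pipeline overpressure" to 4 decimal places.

0.0165

P(Block path inoperative) [OR] = 1 − (1−0.34) × (1−0.11) = 0.412600
P(Control loop inoperative) [OR] = 1 − (1−0.412600) × (1−0.07) = 0.453718
P(Shutdown chain unavailable) [OR] = 1 − (1−0.28) × (1−0.36) × (1−0.29) = 0.672832
P(HIPPS stage down) [AND] = 0.20 × 0.27 = 0.054000
P(Pipeline overpressure) [AND] = 0.453718 × 0.672832 × 0.054000 = 0.016485
Rounded to 4 decimal places: P(Pipeline overpressure) ≈ 0.0165.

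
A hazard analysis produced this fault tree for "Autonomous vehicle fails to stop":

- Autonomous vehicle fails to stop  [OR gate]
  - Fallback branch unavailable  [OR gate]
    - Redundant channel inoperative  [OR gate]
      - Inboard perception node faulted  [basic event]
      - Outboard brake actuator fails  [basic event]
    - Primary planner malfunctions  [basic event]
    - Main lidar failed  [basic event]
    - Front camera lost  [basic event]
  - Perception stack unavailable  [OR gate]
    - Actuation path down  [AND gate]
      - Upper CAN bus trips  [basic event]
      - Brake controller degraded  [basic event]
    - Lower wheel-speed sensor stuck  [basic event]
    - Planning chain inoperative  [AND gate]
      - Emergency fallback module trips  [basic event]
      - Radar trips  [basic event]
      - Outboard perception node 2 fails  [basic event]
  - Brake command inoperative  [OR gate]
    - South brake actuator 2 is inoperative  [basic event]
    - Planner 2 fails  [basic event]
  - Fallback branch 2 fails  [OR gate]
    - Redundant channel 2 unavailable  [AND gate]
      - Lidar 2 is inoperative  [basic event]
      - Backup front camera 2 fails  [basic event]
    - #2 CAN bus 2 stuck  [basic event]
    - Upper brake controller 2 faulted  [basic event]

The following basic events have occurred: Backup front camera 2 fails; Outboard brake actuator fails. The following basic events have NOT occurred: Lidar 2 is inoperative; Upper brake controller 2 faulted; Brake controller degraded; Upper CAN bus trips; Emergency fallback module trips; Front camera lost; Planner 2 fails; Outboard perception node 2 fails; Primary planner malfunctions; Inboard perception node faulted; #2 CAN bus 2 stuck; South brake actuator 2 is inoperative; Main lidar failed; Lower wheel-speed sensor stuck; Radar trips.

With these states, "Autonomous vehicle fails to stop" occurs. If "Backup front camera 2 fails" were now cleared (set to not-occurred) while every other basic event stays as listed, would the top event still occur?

Counterfactual: set "Backup front camera 2 fails" to not occurred.
Redundant channel inoperative [OR]: Inboard perception node faulted=not, Outboard brake actuator fails=occurs → at least one input occurs → occurs.
Fallback branch unavailable [OR]: Redundant channel inoperative=occurs, Primary planner malfunctions=not, Main lidar failed=not, Front camera lost=not → at least one input occurs → occurs.
Actuation path down [AND]: Upper CAN bus trips=not, Brake controller degraded=not → not all inputs occur → does not occur.
Planning chain inoperative [AND]: Emergency fallback module trips=not, Radar trips=not, Outboard perception node 2 fails=not → not all inputs occur → does not occur.
Perception stack unavailable [OR]: Actuation path down=not, Lower wheel-speed sensor stuck=not, Planning chain inoperative=not → no input occurs → does not occur.
Brake command inoperative [OR]: South brake actuator 2 is inoperative=not, Planner 2 fails=not → no input occurs → does not occur.
Redundant channel 2 unavailable [AND]: Lidar 2 is inoperative=not, Backup front camera 2 fails=not → not all inputs occur → does not occur.
Fallback branch 2 fails [OR]: Redundant channel 2 unavailable=not, #2 CAN bus 2 stuck=not, Upper brake controller 2 faulted=not → no input occurs → does not occur.
Autonomous vehicle fails to stop [OR]: Fallback branch unavailable=occurs, Perception stack unavailable=not, Brake command inoperative=not, Fallback branch 2 fails=not → at least one input occurs → occurs.

Yes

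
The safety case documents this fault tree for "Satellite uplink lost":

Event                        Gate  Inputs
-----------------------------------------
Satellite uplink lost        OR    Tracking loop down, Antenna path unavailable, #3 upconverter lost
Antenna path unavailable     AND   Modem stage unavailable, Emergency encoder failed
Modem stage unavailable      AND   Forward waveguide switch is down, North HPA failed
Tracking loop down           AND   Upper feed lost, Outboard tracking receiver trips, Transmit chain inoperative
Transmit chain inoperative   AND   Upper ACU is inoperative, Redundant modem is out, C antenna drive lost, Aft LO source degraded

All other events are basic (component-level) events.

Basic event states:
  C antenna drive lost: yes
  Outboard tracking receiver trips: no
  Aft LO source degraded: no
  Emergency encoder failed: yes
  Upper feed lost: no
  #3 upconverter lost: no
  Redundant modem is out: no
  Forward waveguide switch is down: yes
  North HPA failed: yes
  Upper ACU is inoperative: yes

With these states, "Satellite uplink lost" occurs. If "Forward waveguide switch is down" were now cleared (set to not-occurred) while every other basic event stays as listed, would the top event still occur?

Counterfactual: set "Forward waveguide switch is down" to not occurred.
Transmit chain inoperative [AND]: Upper ACU is inoperative=occurs, Redundant modem is out=not, C antenna drive lost=occurs, Aft LO source degraded=not → not all inputs occur → does not occur.
Tracking loop down [AND]: Upper feed lost=not, Outboard tracking receiver trips=not, Transmit chain inoperative=not → not all inputs occur → does not occur.
Modem stage unavailable [AND]: Forward waveguide switch is down=not, North HPA failed=occurs → not all inputs occur → does not occur.
Antenna path unavailable [AND]: Modem stage unavailable=not, Emergency encoder failed=occurs → not all inputs occur → does not occur.
Satellite uplink lost [OR]: Tracking loop down=not, Antenna path unavailable=not, #3 upconverter lost=not → no input occurs → does not occur.

No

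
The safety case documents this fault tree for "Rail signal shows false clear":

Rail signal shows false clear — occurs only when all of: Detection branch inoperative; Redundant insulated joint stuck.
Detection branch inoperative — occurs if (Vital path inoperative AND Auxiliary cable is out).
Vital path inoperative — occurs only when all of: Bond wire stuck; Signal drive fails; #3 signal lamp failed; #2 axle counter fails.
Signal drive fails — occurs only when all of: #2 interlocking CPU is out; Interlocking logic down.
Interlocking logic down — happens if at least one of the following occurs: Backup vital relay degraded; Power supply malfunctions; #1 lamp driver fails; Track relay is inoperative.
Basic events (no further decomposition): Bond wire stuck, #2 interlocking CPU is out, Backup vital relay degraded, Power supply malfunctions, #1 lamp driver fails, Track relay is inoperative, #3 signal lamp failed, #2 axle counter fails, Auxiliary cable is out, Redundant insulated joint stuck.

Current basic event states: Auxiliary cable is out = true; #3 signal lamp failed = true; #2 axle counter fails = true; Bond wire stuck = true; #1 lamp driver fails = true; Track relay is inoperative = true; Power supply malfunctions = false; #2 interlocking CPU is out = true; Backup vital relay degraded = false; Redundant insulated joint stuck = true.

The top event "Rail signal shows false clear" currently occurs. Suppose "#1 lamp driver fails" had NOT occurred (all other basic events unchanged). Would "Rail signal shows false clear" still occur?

Yes

Counterfactual: set "#1 lamp driver fails" to not occurred.
Interlocking logic down [OR]: Backup vital relay degraded=not, Power supply malfunctions=not, #1 lamp driver fails=not, Track relay is inoperative=occurs → at least one input occurs → occurs.
Signal drive fails [AND]: #2 interlocking CPU is out=occurs, Interlocking logic down=occurs → all inputs occur → occurs.
Vital path inoperative [AND]: Bond wire stuck=occurs, Signal drive fails=occurs, #3 signal lamp failed=occurs, #2 axle counter fails=occurs → all inputs occur → occurs.
Detection branch inoperative [AND]: Vital path inoperative=occurs, Auxiliary cable is out=occurs → all inputs occur → occurs.
Rail signal shows false clear [AND]: Detection branch inoperative=occurs, Redundant insulated joint stuck=occurs → all inputs occur → occurs.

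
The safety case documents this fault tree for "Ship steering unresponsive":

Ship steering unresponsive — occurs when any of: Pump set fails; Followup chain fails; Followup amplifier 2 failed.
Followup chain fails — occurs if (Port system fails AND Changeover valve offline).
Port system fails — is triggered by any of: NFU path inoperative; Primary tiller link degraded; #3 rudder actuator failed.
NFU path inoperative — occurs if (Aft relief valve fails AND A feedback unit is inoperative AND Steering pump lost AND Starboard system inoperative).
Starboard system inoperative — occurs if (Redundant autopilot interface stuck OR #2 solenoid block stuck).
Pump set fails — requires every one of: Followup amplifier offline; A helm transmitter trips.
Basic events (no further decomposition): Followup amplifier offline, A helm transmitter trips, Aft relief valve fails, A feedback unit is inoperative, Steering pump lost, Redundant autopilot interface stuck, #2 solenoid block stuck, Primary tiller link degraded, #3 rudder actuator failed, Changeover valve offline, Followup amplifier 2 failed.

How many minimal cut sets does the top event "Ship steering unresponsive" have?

Pump set fails [AND]: one cut set from each child combined → 1 × 1 = 1 cut set(s).
Starboard system inoperative [OR]: union of children's cut sets → 2 cut set(s).
NFU path inoperative [AND]: one cut set from each child combined → 1 × 1 × 1 × 2 = 2 cut set(s).
Port system fails [OR]: union of children's cut sets → 4 cut set(s).
Followup chain fails [AND]: one cut set from each child combined → 4 × 1 = 4 cut set(s).
Ship steering unresponsive [OR]: union of children's cut sets → 6 cut set(s).
Minimal cut sets: {A helm transmitter trips, Followup amplifier offline}; {A feedback unit is inoperative, Aft relief valve fails, Changeover valve offline, Redundant autopilot interface stuck, Steering pump lost}; {#2 solenoid block stuck, A feedback unit is inoperative, Aft relief valve fails, Changeover valve offline, Steering pump lost}; {Changeover valve offline, Primary tiller link degraded}; {#3 rudder actuator failed, Changeover valve offline}; {Followup amplifier 2 failed}.

6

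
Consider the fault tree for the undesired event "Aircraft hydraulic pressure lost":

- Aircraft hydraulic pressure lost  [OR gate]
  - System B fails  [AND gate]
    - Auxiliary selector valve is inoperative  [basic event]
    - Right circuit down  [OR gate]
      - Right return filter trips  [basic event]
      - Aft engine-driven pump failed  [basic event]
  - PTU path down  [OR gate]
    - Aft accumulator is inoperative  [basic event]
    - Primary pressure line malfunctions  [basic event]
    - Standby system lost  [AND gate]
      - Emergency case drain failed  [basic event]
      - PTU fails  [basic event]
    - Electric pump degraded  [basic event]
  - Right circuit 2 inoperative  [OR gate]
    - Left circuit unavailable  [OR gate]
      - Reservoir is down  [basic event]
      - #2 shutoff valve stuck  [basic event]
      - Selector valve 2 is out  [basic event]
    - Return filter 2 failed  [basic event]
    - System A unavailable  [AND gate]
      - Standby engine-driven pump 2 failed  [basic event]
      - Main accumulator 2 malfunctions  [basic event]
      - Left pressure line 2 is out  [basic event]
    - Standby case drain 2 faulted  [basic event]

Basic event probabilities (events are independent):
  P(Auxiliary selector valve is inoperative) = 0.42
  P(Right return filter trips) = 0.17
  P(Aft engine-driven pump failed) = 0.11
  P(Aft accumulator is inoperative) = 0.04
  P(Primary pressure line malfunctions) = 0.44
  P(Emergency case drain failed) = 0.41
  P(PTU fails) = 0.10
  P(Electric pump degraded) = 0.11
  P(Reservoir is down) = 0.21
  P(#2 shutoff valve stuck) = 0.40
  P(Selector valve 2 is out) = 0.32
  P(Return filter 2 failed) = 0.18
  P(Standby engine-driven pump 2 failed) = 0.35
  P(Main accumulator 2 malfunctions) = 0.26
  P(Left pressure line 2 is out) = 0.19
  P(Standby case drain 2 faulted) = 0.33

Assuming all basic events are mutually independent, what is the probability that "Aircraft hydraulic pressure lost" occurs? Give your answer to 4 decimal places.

P(Right circuit down) [OR] = 1 − (1−0.17) × (1−0.11) = 0.261300
P(System B fails) [AND] = 0.42 × 0.261300 = 0.109746
P(Standby system lost) [AND] = 0.41 × 0.10 = 0.041000
P(PTU path down) [OR] = 1 − (1−0.04) × (1−0.44) × (1−0.041000) × (1−0.11) = 0.541153
P(Left circuit unavailable) [OR] = 1 − (1−0.21) × (1−0.40) × (1−0.32) = 0.677680
P(System A unavailable) [AND] = 0.35 × 0.26 × 0.19 = 0.017290
P(Right circuit 2 inoperative) [OR] = 1 − (1−0.677680) × (1−0.18) × (1−0.017290) × (1−0.33) = 0.825979
P(Aircraft hydraulic pressure lost) [OR] = 1 − (1−0.109746) × (1−0.541153) × (1−0.825979) = 0.928914
Rounded to 4 decimal places: P(Aircraft hydraulic pressure lost) ≈ 0.9289.

0.9289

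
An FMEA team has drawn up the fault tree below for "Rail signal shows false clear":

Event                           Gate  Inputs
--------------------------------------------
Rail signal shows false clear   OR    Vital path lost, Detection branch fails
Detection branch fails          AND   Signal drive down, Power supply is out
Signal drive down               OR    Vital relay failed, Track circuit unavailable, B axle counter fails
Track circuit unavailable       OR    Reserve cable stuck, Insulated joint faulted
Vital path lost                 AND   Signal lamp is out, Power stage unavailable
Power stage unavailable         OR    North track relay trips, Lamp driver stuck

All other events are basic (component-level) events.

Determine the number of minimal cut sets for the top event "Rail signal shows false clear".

Power stage unavailable [OR]: union of children's cut sets → 2 cut set(s).
Vital path lost [AND]: one cut set from each child combined → 1 × 2 = 2 cut set(s).
Track circuit unavailable [OR]: union of children's cut sets → 2 cut set(s).
Signal drive down [OR]: union of children's cut sets → 4 cut set(s).
Detection branch fails [AND]: one cut set from each child combined → 4 × 1 = 4 cut set(s).
Rail signal shows false clear [OR]: union of children's cut sets → 6 cut set(s).
Minimal cut sets: {North track relay trips, Signal lamp is out}; {Lamp driver stuck, Signal lamp is out}; {Power supply is out, Vital relay failed}; {Power supply is out, Reserve cable stuck}; {Insulated joint faulted, Power supply is out}; {B axle counter fails, Power supply is out}.

6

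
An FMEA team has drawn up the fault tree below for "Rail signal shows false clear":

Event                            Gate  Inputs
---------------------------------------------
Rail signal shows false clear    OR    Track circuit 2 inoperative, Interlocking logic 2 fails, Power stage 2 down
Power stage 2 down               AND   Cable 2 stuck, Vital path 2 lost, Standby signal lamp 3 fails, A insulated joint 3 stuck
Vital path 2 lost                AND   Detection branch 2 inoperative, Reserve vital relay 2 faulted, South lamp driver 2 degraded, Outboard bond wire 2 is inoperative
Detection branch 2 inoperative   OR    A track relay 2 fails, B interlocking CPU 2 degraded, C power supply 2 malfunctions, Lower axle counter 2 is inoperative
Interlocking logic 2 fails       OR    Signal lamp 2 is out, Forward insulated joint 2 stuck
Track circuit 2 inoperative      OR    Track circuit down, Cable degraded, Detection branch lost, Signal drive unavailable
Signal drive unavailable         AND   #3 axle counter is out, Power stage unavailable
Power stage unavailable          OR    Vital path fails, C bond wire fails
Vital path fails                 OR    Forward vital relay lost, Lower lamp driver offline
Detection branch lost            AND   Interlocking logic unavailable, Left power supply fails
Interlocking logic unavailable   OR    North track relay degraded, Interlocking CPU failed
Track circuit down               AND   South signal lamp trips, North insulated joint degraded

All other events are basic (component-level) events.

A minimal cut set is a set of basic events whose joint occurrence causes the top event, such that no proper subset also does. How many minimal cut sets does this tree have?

13

Track circuit down [AND]: one cut set from each child combined → 1 × 1 = 1 cut set(s).
Interlocking logic unavailable [OR]: union of children's cut sets → 2 cut set(s).
Detection branch lost [AND]: one cut set from each child combined → 2 × 1 = 2 cut set(s).
Vital path fails [OR]: union of children's cut sets → 2 cut set(s).
Power stage unavailable [OR]: union of children's cut sets → 3 cut set(s).
Signal drive unavailable [AND]: one cut set from each child combined → 1 × 3 = 3 cut set(s).
Track circuit 2 inoperative [OR]: union of children's cut sets → 7 cut set(s).
Interlocking logic 2 fails [OR]: union of children's cut sets → 2 cut set(s).
Detection branch 2 inoperative [OR]: union of children's cut sets → 4 cut set(s).
Vital path 2 lost [AND]: one cut set from each child combined → 4 × 1 × 1 × 1 = 4 cut set(s).
Power stage 2 down [AND]: one cut set from each child combined → 1 × 4 × 1 × 1 = 4 cut set(s).
Rail signal shows false clear [OR]: union of children's cut sets → 13 cut set(s).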